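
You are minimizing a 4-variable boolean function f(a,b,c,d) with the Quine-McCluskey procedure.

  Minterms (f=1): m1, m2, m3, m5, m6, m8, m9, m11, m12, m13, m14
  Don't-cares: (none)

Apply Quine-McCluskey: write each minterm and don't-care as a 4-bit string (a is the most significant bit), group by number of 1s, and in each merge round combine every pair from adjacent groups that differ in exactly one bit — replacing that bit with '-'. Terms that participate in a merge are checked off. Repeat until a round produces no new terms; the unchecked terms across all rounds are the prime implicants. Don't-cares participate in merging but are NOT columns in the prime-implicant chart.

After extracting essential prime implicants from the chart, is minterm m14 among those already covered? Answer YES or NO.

[col 0] 0001*, 0010*, 0011*, 0101*, 0110*, 1000*, 1001*, 1011*, 1100*, 1101*, 1110*
[col 1] -001*, -011*, -101*, -110, 0-01*, 0-10, 00-1*, 001-, 1-00*, 1-01*, 10-1*, 100-*, 11-0, 110-*
[col 2] --01, -0-1, 1-0-
Prime implicants: --01, -0-1, -110, 0-10, 001-, 1-0-, 11-0
PI chart (minterm → PIs covering it):
  1 | --01,-0-1
  2 | 0-10,001-
  3 | -0-1,001-
  5 | --01  (sole → essential)
  6 | -110,0-10
  8 | 1-0-  (sole → essential)
  9 | --01,-0-1,1-0-
  11 | -0-1  (sole → essential)
  12 | 1-0-,11-0
  13 | --01,1-0-
  14 | -110,11-0
Essential prime implicants: --01, -0-1, 1-0-

NO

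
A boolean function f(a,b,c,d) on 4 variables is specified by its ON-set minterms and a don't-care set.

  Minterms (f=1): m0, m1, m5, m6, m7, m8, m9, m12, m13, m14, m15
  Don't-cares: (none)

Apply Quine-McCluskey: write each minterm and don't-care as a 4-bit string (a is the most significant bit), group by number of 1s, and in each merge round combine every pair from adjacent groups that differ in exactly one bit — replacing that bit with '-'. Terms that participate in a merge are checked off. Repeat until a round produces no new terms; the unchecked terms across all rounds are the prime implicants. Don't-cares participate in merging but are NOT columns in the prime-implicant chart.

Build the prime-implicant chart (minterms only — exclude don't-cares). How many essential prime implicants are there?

size-2^0 implicants → 0000(✓)  0001(✓)  0101(✓)  0110(✓)  0111(✓)  1000(✓)  1001(✓)  1100(✓)  1101(✓)  1110(✓)  1111(✓)
size-2^1 implicants → -000(✓)  -001(✓)  -101(✓)  -110(✓)  -111(✓)  0-01(✓)  000-(✓)  01-1(✓)  011-(✓)  1-00(✓)  1-01(✓)  100-(✓)  11-0(✓)  11-1(✓)  110-(✓)  111-(✓)
size-2^2 implicants → --01  -00-  -1-1  -11-  1-0-  11--
Unchecked terms (primes): --01, -00-, -1-1, -11-, 1-0-, 11--
Minterm coverage:
  m0 ⊆ -00- [E]
  m1 ⊆ --01,-00-
  m5 ⊆ --01,-1-1
  m6 ⊆ -11- [E]
  m7 ⊆ -1-1,-11-
  m8 ⊆ -00-,1-0-
  m9 ⊆ --01,-00-,1-0-
  m12 ⊆ 1-0-,11--
  m13 ⊆ --01,-1-1,1-0-,11--
  m14 ⊆ -11-,11--
  m15 ⊆ -1-1,-11-,11--
E = {-00-, -11-}

2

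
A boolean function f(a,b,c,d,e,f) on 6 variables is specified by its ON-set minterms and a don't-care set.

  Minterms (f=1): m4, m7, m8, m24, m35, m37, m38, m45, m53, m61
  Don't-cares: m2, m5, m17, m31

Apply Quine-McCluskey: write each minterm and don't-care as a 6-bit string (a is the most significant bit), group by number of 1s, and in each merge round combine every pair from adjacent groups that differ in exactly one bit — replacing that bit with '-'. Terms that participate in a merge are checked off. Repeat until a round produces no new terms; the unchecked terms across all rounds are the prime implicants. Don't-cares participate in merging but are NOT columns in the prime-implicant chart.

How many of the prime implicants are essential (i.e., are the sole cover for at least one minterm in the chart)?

Round 0: 000010 000100✓ 000101✓ 000111✓ 001000✓ 010001 011000✓ 011111 100011 100101✓ 100110 101101✓ 110101✓ 111101✓
Round 1: -00101 0-1000 0001-1 00010- 1-0101✓ 1-1101✓ 10-101✓ 11-101✓
Round 2: 1--101
PIs = {-00101, 0-1000, 000010, 0001-1, 00010-, 010001, 011111, 1--101, 100011, 100110}
Coverage chart:
  m4: 00010- ←essential
  m7: 0001-1 ←essential
  m8: 0-1000 ←essential
  m24: 0-1000 ←essential
  m35: 100011 ←essential
  m37: -00101,1--101
  m38: 100110 ←essential
  m45: 1--101 ←essential
  m53: 1--101 ←essential
  m61: 1--101 ←essential
Essential: 0-1000, 0001-1, 00010-, 1--101, 100011, 100110

6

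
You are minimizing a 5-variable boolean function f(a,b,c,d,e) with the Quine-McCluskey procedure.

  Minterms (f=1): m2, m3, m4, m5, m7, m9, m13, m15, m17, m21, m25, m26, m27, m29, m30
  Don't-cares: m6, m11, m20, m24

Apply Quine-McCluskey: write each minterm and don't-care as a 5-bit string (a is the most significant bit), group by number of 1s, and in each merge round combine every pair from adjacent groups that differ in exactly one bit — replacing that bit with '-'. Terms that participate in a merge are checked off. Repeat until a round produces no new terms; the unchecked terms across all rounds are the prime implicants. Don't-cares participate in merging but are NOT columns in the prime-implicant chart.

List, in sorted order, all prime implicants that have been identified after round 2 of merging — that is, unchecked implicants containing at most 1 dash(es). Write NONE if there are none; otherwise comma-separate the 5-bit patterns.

11-10

Round 0: 00010✓ 00011✓ 00100✓ 00101✓ 00110✓ 00111✓ 01001✓ 01011✓ 01101✓ 01111✓ 10001✓ 10100✓ 10101✓ 11000✓ 11001✓ 11010✓ 11011✓ 11101✓ 11110✓
Round 1: -0100✓ -0101✓ -1001✓ -1011✓ -1101✓ 0-011✓ 0-101✓ 0-111✓ 00-10✓ 00-11✓ 0001-✓ 001-0✓ 001-1✓ 0010-✓ 0011-✓ 01-01✓ 01-11✓ 010-1✓ 011-1✓ 1-001✓ 1-101✓ 10-01✓ 1010-✓ 11-01✓ 11-10 110-0✓ 110-1✓ 1100-✓ 1101-✓
Round 2: --101 -010- -1-01 -10-1 0--11 0-1-1 00-1- 001-- 01--1 1--01 110--
PIs = {--101, -010-, -1-01, -10-1, 0--11, 0-1-1, 00-1-, 001--, 01--1, 1--01, 11-10, 110--}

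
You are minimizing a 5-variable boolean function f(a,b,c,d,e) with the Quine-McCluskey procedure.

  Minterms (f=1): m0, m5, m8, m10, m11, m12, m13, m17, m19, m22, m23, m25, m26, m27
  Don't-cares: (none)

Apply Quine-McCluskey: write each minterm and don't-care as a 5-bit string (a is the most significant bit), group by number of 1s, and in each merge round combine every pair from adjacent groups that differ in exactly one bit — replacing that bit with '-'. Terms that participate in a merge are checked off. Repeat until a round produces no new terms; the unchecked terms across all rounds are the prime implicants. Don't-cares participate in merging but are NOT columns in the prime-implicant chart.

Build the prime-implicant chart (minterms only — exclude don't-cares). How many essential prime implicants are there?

5

size-2^0 implicants → 00000(✓)  00101(✓)  01000(✓)  01010(✓)  01011(✓)  01100(✓)  01101(✓)  10001(✓)  10011(✓)  10110(✓)  10111(✓)  11001(✓)  11010(✓)  11011(✓)
size-2^1 implicants → -1010(✓)  -1011(✓)  0-000  0-101  01-00  010-0  0101-(✓)  0110-  1-001(✓)  1-011(✓)  10-11  100-1(✓)  1011-  110-1(✓)  1101-(✓)
size-2^2 implicants → -101-  1-0-1
Unchecked terms (primes): -101-, 0-000, 0-101, 01-00, 010-0, 0110-, 1-0-1, 10-11, 1011-
Minterm coverage:
  m0 ⊆ 0-000 [E]
  m5 ⊆ 0-101 [E]
  m8 ⊆ 0-000,01-00,010-0
  m10 ⊆ -101-,010-0
  m11 ⊆ -101- [E]
  m12 ⊆ 01-00,0110-
  m13 ⊆ 0-101,0110-
  m17 ⊆ 1-0-1 [E]
  m19 ⊆ 1-0-1,10-11
  m22 ⊆ 1011- [E]
  m23 ⊆ 10-11,1011-
  m25 ⊆ 1-0-1 [E]
  m26 ⊆ -101- [E]
  m27 ⊆ -101-,1-0-1
E = {-101-, 0-000, 0-101, 1-0-1, 1011-}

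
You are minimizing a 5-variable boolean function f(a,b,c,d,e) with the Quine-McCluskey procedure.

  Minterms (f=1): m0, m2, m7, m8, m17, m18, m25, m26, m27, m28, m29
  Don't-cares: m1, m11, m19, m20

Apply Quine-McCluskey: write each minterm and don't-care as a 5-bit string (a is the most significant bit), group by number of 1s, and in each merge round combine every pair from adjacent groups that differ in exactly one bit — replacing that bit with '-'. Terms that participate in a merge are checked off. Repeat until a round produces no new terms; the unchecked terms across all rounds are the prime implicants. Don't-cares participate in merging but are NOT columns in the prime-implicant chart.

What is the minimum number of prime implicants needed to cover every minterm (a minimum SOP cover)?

Round 0: 00000✓ 00001✓ 00010✓ 00111 01000✓ 01011✓ 10001✓ 10010✓ 10011✓ 10100✓ 11001✓ 11010✓ 11011✓ 11100✓ 11101✓
Round 1: -0001 -0010 -1011 0-000 000-0 0000- 1-001✓ 1-010✓ 1-011✓ 1-100 100-1✓ 1001-✓ 11-01 110-1✓ 1101-✓ 1110-
Round 2: 1-0-1 1-01-
PIs = {-0001, -0010, -1011, 0-000, 000-0, 0000-, 00111, 1-0-1, 1-01-, 1-100, 11-01, 1110-}
Coverage chart:
  m0: 0-000,000-0,0000-
  m2: -0010,000-0
  m7: 00111 ←essential
  m8: 0-000 ←essential
  m17: -0001,1-0-1
  m18: -0010,1-01-
  m25: 1-0-1,11-01
  m26: 1-01- ←essential
  m27: -1011,1-0-1,1-01-
  m28: 1-100,1110-
  m29: 11-01,1110-
Essential: 0-000, 00111, 1-01-
Petrick residual → -0010, 1-0-1, 1110-
Min cover (6 terms): b'c'de' + a'c'd'e' + a'b'cde + ac'e + ac'd + abcd'

6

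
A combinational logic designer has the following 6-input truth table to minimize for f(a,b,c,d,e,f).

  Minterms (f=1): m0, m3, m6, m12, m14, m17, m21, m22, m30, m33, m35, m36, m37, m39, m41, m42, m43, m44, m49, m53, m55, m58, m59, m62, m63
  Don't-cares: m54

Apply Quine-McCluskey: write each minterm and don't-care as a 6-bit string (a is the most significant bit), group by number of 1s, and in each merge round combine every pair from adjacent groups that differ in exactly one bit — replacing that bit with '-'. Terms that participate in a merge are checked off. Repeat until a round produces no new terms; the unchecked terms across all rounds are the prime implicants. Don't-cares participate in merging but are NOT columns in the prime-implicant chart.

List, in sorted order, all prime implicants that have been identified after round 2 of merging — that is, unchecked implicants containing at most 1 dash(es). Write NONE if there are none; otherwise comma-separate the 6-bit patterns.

-00011, -01100, 000000, 0011-0, 10-100, 10010-

size-2^0 implicants → 000000  000011(✓)  000110(✓)  001100(✓)  001110(✓)  010001(✓)  010101(✓)  010110(✓)  011110(✓)  100001(✓)  100011(✓)  100100(✓)  100101(✓)  100111(✓)  101001(✓)  101010(✓)  101011(✓)  101100(✓)  110001(✓)  110101(✓)  110110(✓)  110111(✓)  111010(✓)  111011(✓)  111110(✓)  111111(✓)
size-2^1 implicants → -00011  -01100  -10001(✓)  -10101(✓)  -10110(✓)  -11110(✓)  0-0110(✓)  0-1110(✓)  00-110(✓)  0011-0  01-110(✓)  010-01(✓)  1-0001(✓)  1-0101(✓)  1-0111(✓)  1-1010(✓)  1-1011(✓)  10-001(✓)  10-011(✓)  10-100  100-01(✓)  100-11(✓)  1000-1(✓)  1001-1(✓)  10010-  1010-1(✓)  10101-(✓)  11-110(✓)  11-111(✓)  110-01(✓)  1101-1(✓)  11011-(✓)  111-10(✓)  111-11(✓)  11101-(✓)  11111-(✓)
size-2^2 implicants → -1-110  -10-01  0--110  1-0-01  1-01-1  1-101-  10-0-1  100--1  11-11-  111-1-
Unchecked terms (primes): -00011, -01100, -1-110, -10-01, 0--110, 000000, 0011-0, 1-0-01, 1-01-1, 1-101-, 10-0-1, 10-100, 100--1, 10010-, 11-11-, 111-1-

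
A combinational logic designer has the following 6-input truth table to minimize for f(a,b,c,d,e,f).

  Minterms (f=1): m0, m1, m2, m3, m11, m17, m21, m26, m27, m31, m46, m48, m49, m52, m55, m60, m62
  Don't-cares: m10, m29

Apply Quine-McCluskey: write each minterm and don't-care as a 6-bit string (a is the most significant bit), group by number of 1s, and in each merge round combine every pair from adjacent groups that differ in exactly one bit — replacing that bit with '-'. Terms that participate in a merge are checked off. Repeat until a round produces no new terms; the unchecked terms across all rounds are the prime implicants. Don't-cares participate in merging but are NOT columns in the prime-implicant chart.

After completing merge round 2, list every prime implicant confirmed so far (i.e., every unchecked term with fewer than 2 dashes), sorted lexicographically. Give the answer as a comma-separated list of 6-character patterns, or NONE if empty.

-10001, 0-0001, 01-101, 010-01, 011-11, 0111-1, 1-1110, 11-100, 110-00, 11000-, 110111, 1111-0

[col 0] 000000*, 000001*, 000010*, 000011*, 001010*, 001011*, 010001*, 010101*, 011010*, 011011*, 011101*, 011111*, 101110*, 110000*, 110001*, 110100*, 110111, 111100*, 111110*
[col 1] -10001, 0-0001, 0-1010*, 0-1011*, 00-010*, 00-011*, 0000-0*, 0000-1*, 00000-*, 00001-*, 00101-*, 01-101, 010-01, 011-11, 01101-*, 0111-1, 1-1110, 11-100, 110-00, 11000-, 1111-0
[col 2] 0-101-, 00-01-, 0000--
Prime implicants: -10001, 0-0001, 0-101-, 00-01-, 0000--, 01-101, 010-01, 011-11, 0111-1, 1-1110, 11-100, 110-00, 11000-, 110111, 1111-0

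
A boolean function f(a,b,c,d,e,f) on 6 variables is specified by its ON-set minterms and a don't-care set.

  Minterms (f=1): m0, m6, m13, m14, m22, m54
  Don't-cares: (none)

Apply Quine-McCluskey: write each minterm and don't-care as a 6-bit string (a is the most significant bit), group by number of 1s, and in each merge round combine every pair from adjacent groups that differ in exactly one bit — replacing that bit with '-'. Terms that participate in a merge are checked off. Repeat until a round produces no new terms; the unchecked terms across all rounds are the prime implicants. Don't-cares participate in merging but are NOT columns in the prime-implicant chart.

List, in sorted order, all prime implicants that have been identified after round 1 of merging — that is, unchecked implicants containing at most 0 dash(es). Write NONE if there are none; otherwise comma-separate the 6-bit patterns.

[col 0] 000000, 000110*, 001101, 001110*, 010110*, 110110*
[col 1] -10110, 0-0110, 00-110
Prime implicants: -10110, 0-0110, 00-110, 000000, 001101

000000, 001101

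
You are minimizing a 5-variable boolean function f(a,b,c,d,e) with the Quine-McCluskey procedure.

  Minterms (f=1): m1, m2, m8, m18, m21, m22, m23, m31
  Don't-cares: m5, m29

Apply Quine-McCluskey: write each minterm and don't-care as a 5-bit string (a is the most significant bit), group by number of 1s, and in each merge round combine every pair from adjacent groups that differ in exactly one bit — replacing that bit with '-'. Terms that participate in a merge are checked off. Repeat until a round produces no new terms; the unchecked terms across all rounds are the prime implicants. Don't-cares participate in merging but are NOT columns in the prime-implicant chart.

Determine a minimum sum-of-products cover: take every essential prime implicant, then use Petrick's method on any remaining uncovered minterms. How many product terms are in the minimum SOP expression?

5

size-2^0 implicants → 00001(✓)  00010(✓)  00101(✓)  01000  10010(✓)  10101(✓)  10110(✓)  10111(✓)  11101(✓)  11111(✓)
size-2^1 implicants → -0010  -0101  00-01  1-101(✓)  1-111(✓)  10-10  101-1(✓)  1011-  111-1(✓)
size-2^2 implicants → 1-1-1
Unchecked terms (primes): -0010, -0101, 00-01, 01000, 1-1-1, 10-10, 1011-
Minterm coverage:
  m1 ⊆ 00-01 [E]
  m2 ⊆ -0010 [E]
  m8 ⊆ 01000 [E]
  m18 ⊆ -0010,10-10
  m21 ⊆ -0101,1-1-1
  m22 ⊆ 10-10,1011-
  m23 ⊆ 1-1-1,1011-
  m31 ⊆ 1-1-1 [E]
E = {-0010, 00-01, 01000, 1-1-1}
Petrick residual → 10-10
Cover = b'c'de' + a'b'd'e + a'bc'd'e' + ace + ab'de'  |cover|=5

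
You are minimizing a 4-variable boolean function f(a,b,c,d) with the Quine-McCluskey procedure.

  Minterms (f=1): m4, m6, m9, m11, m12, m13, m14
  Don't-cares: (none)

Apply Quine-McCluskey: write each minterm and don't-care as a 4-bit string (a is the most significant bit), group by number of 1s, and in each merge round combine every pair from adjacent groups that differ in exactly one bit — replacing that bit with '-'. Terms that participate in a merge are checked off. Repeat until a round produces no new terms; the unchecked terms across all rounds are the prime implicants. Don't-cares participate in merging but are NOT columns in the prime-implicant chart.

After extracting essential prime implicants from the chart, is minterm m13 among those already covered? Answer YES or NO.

size-2^0 implicants → 0100(✓)  0110(✓)  1001(✓)  1011(✓)  1100(✓)  1101(✓)  1110(✓)
size-2^1 implicants → -100(✓)  -110(✓)  01-0(✓)  1-01  10-1  11-0(✓)  110-
size-2^2 implicants → -1-0
Unchecked terms (primes): -1-0, 1-01, 10-1, 110-
Minterm coverage:
  m4 ⊆ -1-0 [E]
  m6 ⊆ -1-0 [E]
  m9 ⊆ 1-01,10-1
  m11 ⊆ 10-1 [E]
  m12 ⊆ -1-0,110-
  m13 ⊆ 1-01,110-
  m14 ⊆ -1-0 [E]
E = {-1-0, 10-1}

NO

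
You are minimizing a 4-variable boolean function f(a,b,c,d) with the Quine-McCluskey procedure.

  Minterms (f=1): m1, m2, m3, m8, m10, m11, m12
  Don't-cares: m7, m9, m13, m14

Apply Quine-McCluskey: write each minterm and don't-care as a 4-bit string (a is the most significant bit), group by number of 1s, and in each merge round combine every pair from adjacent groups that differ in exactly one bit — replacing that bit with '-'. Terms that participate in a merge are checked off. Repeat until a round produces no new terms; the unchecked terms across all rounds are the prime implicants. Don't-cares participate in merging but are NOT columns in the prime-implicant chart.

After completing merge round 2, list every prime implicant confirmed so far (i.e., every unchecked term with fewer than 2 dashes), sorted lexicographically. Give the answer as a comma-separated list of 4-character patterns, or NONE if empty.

size-2^0 implicants → 0001(✓)  0010(✓)  0011(✓)  0111(✓)  1000(✓)  1001(✓)  1010(✓)  1011(✓)  1100(✓)  1101(✓)  1110(✓)
size-2^1 implicants → -001(✓)  -010(✓)  -011(✓)  0-11  00-1(✓)  001-(✓)  1-00(✓)  1-01(✓)  1-10(✓)  10-0(✓)  10-1(✓)  100-(✓)  101-(✓)  11-0(✓)  110-(✓)
size-2^2 implicants → -0-1  -01-  1--0  1-0-  10--
Unchecked terms (primes): -0-1, -01-, 0-11, 1--0, 1-0-, 10--

0-11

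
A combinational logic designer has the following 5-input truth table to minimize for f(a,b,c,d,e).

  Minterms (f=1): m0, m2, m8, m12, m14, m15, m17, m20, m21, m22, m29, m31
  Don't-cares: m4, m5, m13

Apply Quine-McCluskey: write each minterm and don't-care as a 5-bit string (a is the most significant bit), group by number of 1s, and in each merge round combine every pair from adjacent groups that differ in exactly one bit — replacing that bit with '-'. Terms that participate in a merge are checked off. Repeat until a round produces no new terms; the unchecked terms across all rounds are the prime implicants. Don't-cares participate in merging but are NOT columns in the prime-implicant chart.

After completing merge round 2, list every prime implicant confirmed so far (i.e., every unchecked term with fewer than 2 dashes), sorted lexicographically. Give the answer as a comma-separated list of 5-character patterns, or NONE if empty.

size-2^0 implicants → 00000(✓)  00010(✓)  00100(✓)  00101(✓)  01000(✓)  01100(✓)  01101(✓)  01110(✓)  01111(✓)  10001(✓)  10100(✓)  10101(✓)  10110(✓)  11101(✓)  11111(✓)
size-2^1 implicants → -0100(✓)  -0101(✓)  -1101(✓)  -1111(✓)  0-000(✓)  0-100(✓)  0-101(✓)  00-00(✓)  000-0  0010-(✓)  01-00(✓)  011-0(✓)  011-1(✓)  0110-(✓)  0111-(✓)  1-101(✓)  10-01  101-0  1010-(✓)  111-1(✓)
size-2^2 implicants → --101  -010-  -11-1  0--00  0-10-  011--
Unchecked terms (primes): --101, -010-, -11-1, 0--00, 0-10-, 000-0, 011--, 10-01, 101-0

000-0, 10-01, 101-0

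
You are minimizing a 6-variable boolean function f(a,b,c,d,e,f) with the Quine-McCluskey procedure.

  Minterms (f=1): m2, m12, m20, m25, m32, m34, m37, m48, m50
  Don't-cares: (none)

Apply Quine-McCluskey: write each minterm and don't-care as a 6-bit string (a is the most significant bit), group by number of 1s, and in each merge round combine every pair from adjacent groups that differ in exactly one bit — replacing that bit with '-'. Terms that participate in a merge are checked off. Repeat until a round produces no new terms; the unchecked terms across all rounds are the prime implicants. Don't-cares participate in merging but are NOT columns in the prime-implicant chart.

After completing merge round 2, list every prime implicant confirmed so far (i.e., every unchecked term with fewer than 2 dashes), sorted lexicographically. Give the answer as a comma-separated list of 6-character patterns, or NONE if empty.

size-2^0 implicants → 000010(✓)  001100  010100  011001  100000(✓)  100010(✓)  100101  110000(✓)  110010(✓)
size-2^1 implicants → -00010  1-0000(✓)  1-0010(✓)  1000-0(✓)  1100-0(✓)
size-2^2 implicants → 1-00-0
Unchecked terms (primes): -00010, 001100, 010100, 011001, 1-00-0, 100101

-00010, 001100, 010100, 011001, 100101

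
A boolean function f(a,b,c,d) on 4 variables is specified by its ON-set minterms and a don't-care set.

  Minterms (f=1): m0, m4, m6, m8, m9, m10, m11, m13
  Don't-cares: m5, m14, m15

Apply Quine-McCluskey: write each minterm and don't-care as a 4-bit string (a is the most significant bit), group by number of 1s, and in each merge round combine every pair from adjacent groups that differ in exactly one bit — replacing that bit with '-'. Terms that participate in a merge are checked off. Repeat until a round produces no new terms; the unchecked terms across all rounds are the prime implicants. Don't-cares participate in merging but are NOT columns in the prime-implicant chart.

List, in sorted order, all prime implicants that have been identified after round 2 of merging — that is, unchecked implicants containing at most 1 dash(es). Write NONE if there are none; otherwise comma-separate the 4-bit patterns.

Round 0: 0000✓ 0100✓ 0101✓ 0110✓ 1000✓ 1001✓ 1010✓ 1011✓ 1101✓ 1110✓ 1111✓
Round 1: -000 -101 -110 0-00 01-0 010- 1-01✓ 1-10✓ 1-11✓ 10-0✓ 10-1✓ 100-✓ 101-✓ 11-1✓ 111-✓
Round 2: 1--1 1-1- 10--
PIs = {-000, -101, -110, 0-00, 01-0, 010-, 1--1, 1-1-, 10--}

-000, -101, -110, 0-00, 01-0, 010-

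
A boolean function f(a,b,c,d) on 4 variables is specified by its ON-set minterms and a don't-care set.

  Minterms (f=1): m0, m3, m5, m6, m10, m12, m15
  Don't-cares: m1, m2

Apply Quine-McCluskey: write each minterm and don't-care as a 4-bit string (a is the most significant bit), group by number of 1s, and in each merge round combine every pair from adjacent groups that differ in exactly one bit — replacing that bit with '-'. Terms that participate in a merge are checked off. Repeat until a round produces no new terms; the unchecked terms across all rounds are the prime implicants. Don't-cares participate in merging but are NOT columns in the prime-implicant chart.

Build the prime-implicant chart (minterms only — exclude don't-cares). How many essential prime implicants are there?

6

size-2^0 implicants → 0000(✓)  0001(✓)  0010(✓)  0011(✓)  0101(✓)  0110(✓)  1010(✓)  1100  1111
size-2^1 implicants → -010  0-01  0-10  00-0(✓)  00-1(✓)  000-(✓)  001-(✓)
size-2^2 implicants → 00--
Unchecked terms (primes): -010, 0-01, 0-10, 00--, 1100, 1111
Minterm coverage:
  m0 ⊆ 00-- [E]
  m3 ⊆ 00-- [E]
  m5 ⊆ 0-01 [E]
  m6 ⊆ 0-10 [E]
  m10 ⊆ -010 [E]
  m12 ⊆ 1100 [E]
  m15 ⊆ 1111 [E]
E = {-010, 0-01, 0-10, 00--, 1100, 1111}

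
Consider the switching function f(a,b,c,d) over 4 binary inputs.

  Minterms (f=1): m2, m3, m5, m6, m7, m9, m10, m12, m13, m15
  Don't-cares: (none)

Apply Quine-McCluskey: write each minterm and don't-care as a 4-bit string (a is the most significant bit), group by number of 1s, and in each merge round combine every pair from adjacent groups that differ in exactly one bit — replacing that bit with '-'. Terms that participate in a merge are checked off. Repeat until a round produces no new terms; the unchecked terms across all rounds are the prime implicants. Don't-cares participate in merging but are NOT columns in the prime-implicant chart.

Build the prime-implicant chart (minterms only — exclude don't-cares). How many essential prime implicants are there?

[col 0] 0010*, 0011*, 0101*, 0110*, 0111*, 1001*, 1010*, 1100*, 1101*, 1111*
[col 1] -010, -101*, -111*, 0-10*, 0-11*, 001-*, 01-1*, 011-*, 1-01, 11-1*, 110-
[col 2] -1-1, 0-1-
Prime implicants: -010, -1-1, 0-1-, 1-01, 110-
PI chart (minterm → PIs covering it):
  2 | -010,0-1-
  3 | 0-1-  (sole → essential)
  5 | -1-1  (sole → essential)
  6 | 0-1-  (sole → essential)
  7 | -1-1,0-1-
  9 | 1-01  (sole → essential)
  10 | -010  (sole → essential)
  12 | 110-  (sole → essential)
  13 | -1-1,1-01,110-
  15 | -1-1  (sole → essential)
Essential prime implicants: -010, -1-1, 0-1-, 1-01, 110-

5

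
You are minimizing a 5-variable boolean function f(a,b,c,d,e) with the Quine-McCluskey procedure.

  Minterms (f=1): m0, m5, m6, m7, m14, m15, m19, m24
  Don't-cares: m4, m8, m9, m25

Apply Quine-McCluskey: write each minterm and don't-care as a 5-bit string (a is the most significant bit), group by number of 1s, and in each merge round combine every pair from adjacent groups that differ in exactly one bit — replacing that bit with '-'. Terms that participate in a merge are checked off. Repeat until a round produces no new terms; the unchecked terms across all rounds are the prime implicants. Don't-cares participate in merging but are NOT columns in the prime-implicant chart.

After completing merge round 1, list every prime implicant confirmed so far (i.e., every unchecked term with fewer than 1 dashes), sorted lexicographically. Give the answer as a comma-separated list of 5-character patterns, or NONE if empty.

size-2^0 implicants → 00000(✓)  00100(✓)  00101(✓)  00110(✓)  00111(✓)  01000(✓)  01001(✓)  01110(✓)  01111(✓)  10011  11000(✓)  11001(✓)
size-2^1 implicants → -1000(✓)  -1001(✓)  0-000  0-110(✓)  0-111(✓)  00-00  001-0(✓)  001-1(✓)  0010-(✓)  0011-(✓)  0100-(✓)  0111-(✓)  1100-(✓)
size-2^2 implicants → -100-  0-11-  001--
Unchecked terms (primes): -100-, 0-000, 0-11-, 00-00, 001--, 10011

10011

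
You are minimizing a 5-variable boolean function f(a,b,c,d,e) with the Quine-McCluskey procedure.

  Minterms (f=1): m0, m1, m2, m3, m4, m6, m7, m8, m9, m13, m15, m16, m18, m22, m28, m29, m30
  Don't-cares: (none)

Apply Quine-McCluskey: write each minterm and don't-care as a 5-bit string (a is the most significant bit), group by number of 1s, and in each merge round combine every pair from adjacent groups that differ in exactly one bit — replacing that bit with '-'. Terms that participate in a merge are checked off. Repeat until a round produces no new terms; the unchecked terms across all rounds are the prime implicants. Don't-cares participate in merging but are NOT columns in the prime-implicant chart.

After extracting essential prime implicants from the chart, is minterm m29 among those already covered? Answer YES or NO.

NO

size-2^0 implicants → 00000(✓)  00001(✓)  00010(✓)  00011(✓)  00100(✓)  00110(✓)  00111(✓)  01000(✓)  01001(✓)  01101(✓)  01111(✓)  10000(✓)  10010(✓)  10110(✓)  11100(✓)  11101(✓)  11110(✓)
size-2^1 implicants → -0000(✓)  -0010(✓)  -0110(✓)  -1101  0-000(✓)  0-001(✓)  0-111  00-00(✓)  00-10(✓)  00-11(✓)  000-0(✓)  000-1(✓)  0000-(✓)  0001-(✓)  001-0(✓)  0011-(✓)  01-01  0100-(✓)  011-1  1-110  10-10(✓)  100-0(✓)  111-0  1110-
size-2^2 implicants → -0-10  -00-0  0-00-  00--0  00-1-  000--
Unchecked terms (primes): -0-10, -00-0, -1101, 0-00-, 0-111, 00--0, 00-1-, 000--, 01-01, 011-1, 1-110, 111-0, 1110-
Minterm coverage:
  m0 ⊆ -00-0,0-00-,00--0,000--
  m1 ⊆ 0-00-,000--
  m2 ⊆ -0-10,-00-0,00--0,00-1-,000--
  m3 ⊆ 00-1-,000--
  m4 ⊆ 00--0 [E]
  m6 ⊆ -0-10,00--0,00-1-
  m7 ⊆ 0-111,00-1-
  m8 ⊆ 0-00- [E]
  m9 ⊆ 0-00-,01-01
  m13 ⊆ -1101,01-01,011-1
  m15 ⊆ 0-111,011-1
  m16 ⊆ -00-0 [E]
  m18 ⊆ -0-10,-00-0
  m22 ⊆ -0-10,1-110
  m28 ⊆ 111-0,1110-
  m29 ⊆ -1101,1110-
  m30 ⊆ 1-110,111-0
E = {-00-0, 0-00-, 00--0}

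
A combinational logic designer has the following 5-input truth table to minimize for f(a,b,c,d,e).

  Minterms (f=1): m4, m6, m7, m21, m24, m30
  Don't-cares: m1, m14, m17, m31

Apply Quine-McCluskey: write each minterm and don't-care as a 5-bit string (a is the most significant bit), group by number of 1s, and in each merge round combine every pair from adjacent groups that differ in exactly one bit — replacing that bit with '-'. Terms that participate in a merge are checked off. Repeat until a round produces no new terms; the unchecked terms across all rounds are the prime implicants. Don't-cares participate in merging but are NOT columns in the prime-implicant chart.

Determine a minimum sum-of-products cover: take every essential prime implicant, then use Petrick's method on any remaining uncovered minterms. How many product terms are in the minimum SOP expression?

5

[col 0] 00001*, 00100*, 00110*, 00111*, 01110*, 10001*, 10101*, 11000, 11110*, 11111*
[col 1] -0001, -1110, 0-110, 001-0, 0011-, 10-01, 1111-
Prime implicants: -0001, -1110, 0-110, 001-0, 0011-, 10-01, 11000, 1111-
PI chart (minterm → PIs covering it):
  4 | 001-0  (sole → essential)
  6 | 0-110,001-0,0011-
  7 | 0011-  (sole → essential)
  21 | 10-01  (sole → essential)
  24 | 11000  (sole → essential)
  30 | -1110,1111-
Essential prime implicants: 001-0, 0011-, 10-01, 11000
Petrick residual → -1110
Minimum SOP uses 5 PIs: bcde' + a'b'ce' + a'b'cd + ab'd'e + abc'd'e'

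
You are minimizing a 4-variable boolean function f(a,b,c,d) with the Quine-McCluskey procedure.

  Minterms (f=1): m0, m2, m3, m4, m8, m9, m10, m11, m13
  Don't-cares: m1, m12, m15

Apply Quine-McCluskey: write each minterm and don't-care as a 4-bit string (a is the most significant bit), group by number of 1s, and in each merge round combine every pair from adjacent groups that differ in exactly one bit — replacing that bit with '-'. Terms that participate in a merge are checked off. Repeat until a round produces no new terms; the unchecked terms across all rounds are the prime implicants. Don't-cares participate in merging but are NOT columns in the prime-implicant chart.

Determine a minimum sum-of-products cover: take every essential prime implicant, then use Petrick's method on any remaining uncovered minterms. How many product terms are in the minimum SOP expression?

3

size-2^0 implicants → 0000(✓)  0001(✓)  0010(✓)  0011(✓)  0100(✓)  1000(✓)  1001(✓)  1010(✓)  1011(✓)  1100(✓)  1101(✓)  1111(✓)
size-2^1 implicants → -000(✓)  -001(✓)  -010(✓)  -011(✓)  -100(✓)  0-00(✓)  00-0(✓)  00-1(✓)  000-(✓)  001-(✓)  1-00(✓)  1-01(✓)  1-11(✓)  10-0(✓)  10-1(✓)  100-(✓)  101-(✓)  11-1(✓)  110-(✓)
size-2^2 implicants → --00  -0-0(✓)  -0-1(✓)  -00-(✓)  -01-(✓)  00--(✓)  1--1  1-0-  10--(✓)
size-2^3 implicants → -0--
Unchecked terms (primes): --00, -0--, 1--1, 1-0-
Minterm coverage:
  m0 ⊆ --00,-0--
  m2 ⊆ -0-- [E]
  m3 ⊆ -0-- [E]
  m4 ⊆ --00 [E]
  m8 ⊆ --00,-0--,1-0-
  m9 ⊆ -0--,1--1,1-0-
  m10 ⊆ -0-- [E]
  m11 ⊆ -0--,1--1
  m13 ⊆ 1--1,1-0-
E = {--00, -0--}
Petrick residual → 1--1
Cover = c'd' + b' + ad  |cover|=3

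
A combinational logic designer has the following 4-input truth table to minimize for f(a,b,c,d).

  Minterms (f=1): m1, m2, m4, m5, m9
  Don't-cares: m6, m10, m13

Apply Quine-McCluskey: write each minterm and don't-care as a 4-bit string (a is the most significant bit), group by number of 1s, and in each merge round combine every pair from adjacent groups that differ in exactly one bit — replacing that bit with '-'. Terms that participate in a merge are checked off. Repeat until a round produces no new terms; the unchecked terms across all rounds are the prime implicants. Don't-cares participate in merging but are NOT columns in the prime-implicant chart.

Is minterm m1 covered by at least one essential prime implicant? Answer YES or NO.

YES

Round 0: 0001✓ 0010✓ 0100✓ 0101✓ 0110✓ 1001✓ 1010✓ 1101✓
Round 1: -001✓ -010 -101✓ 0-01✓ 0-10 01-0 010- 1-01✓
Round 2: --01
PIs = {--01, -010, 0-10, 01-0, 010-}
Coverage chart:
  m1: --01 ←essential
  m2: -010,0-10
  m4: 01-0,010-
  m5: --01,010-
  m9: --01 ←essential
Essential: --01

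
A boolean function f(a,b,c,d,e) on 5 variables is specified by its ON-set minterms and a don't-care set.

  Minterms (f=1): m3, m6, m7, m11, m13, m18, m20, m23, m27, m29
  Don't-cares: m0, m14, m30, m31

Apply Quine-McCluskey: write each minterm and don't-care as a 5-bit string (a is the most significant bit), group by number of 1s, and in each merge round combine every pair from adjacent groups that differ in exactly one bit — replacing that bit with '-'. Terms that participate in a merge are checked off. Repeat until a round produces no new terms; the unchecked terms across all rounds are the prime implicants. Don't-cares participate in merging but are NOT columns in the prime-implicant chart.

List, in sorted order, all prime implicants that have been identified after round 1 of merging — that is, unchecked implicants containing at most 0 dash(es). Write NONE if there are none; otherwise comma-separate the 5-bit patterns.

[col 0] 00000, 00011*, 00110*, 00111*, 01011*, 01101*, 01110*, 10010, 10100, 10111*, 11011*, 11101*, 11110*, 11111*
[col 1] -0111, -1011, -1101, -1110, 0-011, 0-110, 00-11, 0011-, 1-111, 11-11, 111-1, 1111-
Prime implicants: -0111, -1011, -1101, -1110, 0-011, 0-110, 00-11, 00000, 0011-, 1-111, 10010, 10100, 11-11, 111-1, 1111-

00000, 10010, 10100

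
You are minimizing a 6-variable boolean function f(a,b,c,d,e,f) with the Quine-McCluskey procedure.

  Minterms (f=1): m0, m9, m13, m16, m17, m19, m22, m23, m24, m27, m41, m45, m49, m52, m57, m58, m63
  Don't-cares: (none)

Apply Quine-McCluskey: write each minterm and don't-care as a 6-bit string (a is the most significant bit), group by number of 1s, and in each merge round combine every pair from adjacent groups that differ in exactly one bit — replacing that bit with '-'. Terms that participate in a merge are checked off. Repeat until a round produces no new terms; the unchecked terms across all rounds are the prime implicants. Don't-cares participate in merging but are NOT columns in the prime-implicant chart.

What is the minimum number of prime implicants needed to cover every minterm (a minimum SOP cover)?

size-2^0 implicants → 000000(✓)  001001(✓)  001101(✓)  010000(✓)  010001(✓)  010011(✓)  010110(✓)  010111(✓)  011000(✓)  011011(✓)  101001(✓)  101101(✓)  110001(✓)  110100  111001(✓)  111010  111111
size-2^1 implicants → -01001(✓)  -01101(✓)  -10001  0-0000  001-01(✓)  01-000  01-011  010-11  0100-1  01000-  01011-  1-1001  101-01(✓)  11-001
size-2^2 implicants → -01-01
Unchecked terms (primes): -01-01, -10001, 0-0000, 01-000, 01-011, 010-11, 0100-1, 01000-, 01011-, 1-1001, 11-001, 110100, 111010, 111111
Minterm coverage:
  m0 ⊆ 0-0000 [E]
  m9 ⊆ -01-01 [E]
  m13 ⊆ -01-01 [E]
  m16 ⊆ 0-0000,01-000,01000-
  m17 ⊆ -10001,0100-1,01000-
  m19 ⊆ 01-011,010-11,0100-1
  m22 ⊆ 01011- [E]
  m23 ⊆ 010-11,01011-
  m24 ⊆ 01-000 [E]
  m27 ⊆ 01-011 [E]
  m41 ⊆ -01-01,1-1001
  m45 ⊆ -01-01 [E]
  m49 ⊆ -10001,11-001
  m52 ⊆ 110100 [E]
  m57 ⊆ 1-1001,11-001
  m58 ⊆ 111010 [E]
  m63 ⊆ 111111 [E]
E = {-01-01, 0-0000, 01-000, 01-011, 01011-, 110100, 111010, 111111}
Petrick residual → -10001, 1-1001
Cover = b'ce'f + bc'd'e'f + a'c'd'e'f' + a'bd'e'f' + a'bd'ef + a'bc'de + acd'e'f + abc'de'f' + abcd'ef' + abcdef  |cover|=10

10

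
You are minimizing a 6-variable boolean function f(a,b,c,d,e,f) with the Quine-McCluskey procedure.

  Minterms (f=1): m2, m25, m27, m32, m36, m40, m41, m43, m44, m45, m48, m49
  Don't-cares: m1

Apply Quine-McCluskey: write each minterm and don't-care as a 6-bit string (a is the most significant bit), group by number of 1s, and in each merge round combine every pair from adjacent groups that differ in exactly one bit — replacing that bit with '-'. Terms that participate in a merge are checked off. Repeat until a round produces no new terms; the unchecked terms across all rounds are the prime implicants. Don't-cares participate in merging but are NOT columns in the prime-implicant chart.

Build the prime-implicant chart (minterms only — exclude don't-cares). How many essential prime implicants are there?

size-2^0 implicants → 000001  000010  011001(✓)  011011(✓)  100000(✓)  100100(✓)  101000(✓)  101001(✓)  101011(✓)  101100(✓)  101101(✓)  110000(✓)  110001(✓)
size-2^1 implicants → 0110-1  1-0000  10-000(✓)  10-100(✓)  100-00(✓)  101-00(✓)  101-01(✓)  1010-1  10100-(✓)  10110-(✓)  11000-
size-2^2 implicants → 10--00  101-0-
Unchecked terms (primes): 000001, 000010, 0110-1, 1-0000, 10--00, 101-0-, 1010-1, 11000-
Minterm coverage:
  m2 ⊆ 000010 [E]
  m25 ⊆ 0110-1 [E]
  m27 ⊆ 0110-1 [E]
  m32 ⊆ 1-0000,10--00
  m36 ⊆ 10--00 [E]
  m40 ⊆ 10--00,101-0-
  m41 ⊆ 101-0-,1010-1
  m43 ⊆ 1010-1 [E]
  m44 ⊆ 10--00,101-0-
  m45 ⊆ 101-0- [E]
  m48 ⊆ 1-0000,11000-
  m49 ⊆ 11000- [E]
E = {000010, 0110-1, 10--00, 101-0-, 1010-1, 11000-}

6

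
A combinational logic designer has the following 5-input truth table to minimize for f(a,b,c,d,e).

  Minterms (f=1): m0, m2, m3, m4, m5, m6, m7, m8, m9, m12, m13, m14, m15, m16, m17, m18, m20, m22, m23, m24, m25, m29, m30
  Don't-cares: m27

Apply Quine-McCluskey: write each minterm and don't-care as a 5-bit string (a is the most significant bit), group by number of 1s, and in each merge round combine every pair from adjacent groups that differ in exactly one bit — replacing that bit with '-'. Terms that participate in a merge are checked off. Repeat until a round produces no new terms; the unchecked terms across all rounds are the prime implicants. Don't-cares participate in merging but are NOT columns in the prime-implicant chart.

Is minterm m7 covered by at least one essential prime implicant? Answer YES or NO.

[col 0] 00000*, 00010*, 00011*, 00100*, 00101*, 00110*, 00111*, 01000*, 01001*, 01100*, 01101*, 01110*, 01111*, 10000*, 10001*, 10010*, 10100*, 10110*, 10111*, 11000*, 11001*, 11011*, 11101*, 11110*
[col 1] -0000*, -0010*, -0100*, -0110*, -0111*, -1000*, -1001*, -1101*, -1110*, 0-000*, 0-100*, 0-101*, 0-110*, 0-111*, 00-00*, 00-10*, 00-11*, 000-0*, 0001-*, 001-0*, 001-1*, 0010-*, 0011-*, 01-00*, 01-01*, 0100-*, 011-0*, 011-1*, 0110-*, 0111-*, 1-000*, 1-001*, 1-110*, 10-00*, 10-10*, 100-0*, 1000-*, 101-0*, 1011-*, 11-01*, 110-1, 1100-*
[col 2] --000, --110, -0-00*, -0-10*, -00-0*, -01-0*, -011-, -1-01, -100-, 0--00, 0-1-0*, 0-1-1*, 0-10-*, 0-11-*, 00--0*, 00-1-, 001--*, 01-0-, 011--*, 1-00-, 10--0*
[col 3] -0--0, 0-1--
Prime implicants: --000, --110, -0--0, -011-, -1-01, -100-, 0--00, 0-1--, 00-1-, 01-0-, 1-00-, 110-1
PI chart (minterm → PIs covering it):
  0 | --000,-0--0,0--00
  2 | -0--0,00-1-
  3 | 00-1-  (sole → essential)
  4 | -0--0,0--00,0-1--
  5 | 0-1--  (sole → essential)
  6 | --110,-0--0,-011-,0-1--,00-1-
  7 | -011-,0-1--,00-1-
  8 | --000,-100-,0--00,01-0-
  9 | -1-01,-100-,01-0-
  12 | 0--00,0-1--,01-0-
  13 | -1-01,0-1--,01-0-
  14 | --110,0-1--
  15 | 0-1--  (sole → essential)
  16 | --000,-0--0,1-00-
  17 | 1-00-  (sole → essential)
  18 | -0--0  (sole → essential)
  20 | -0--0  (sole → essential)
  22 | --110,-0--0,-011-
  23 | -011-  (sole → essential)
  24 | --000,-100-,1-00-
  25 | -1-01,-100-,1-00-,110-1
  29 | -1-01  (sole → essential)
  30 | --110  (sole → essential)
Essential prime implicants: --110, -0--0, -011-, -1-01, 0-1--, 00-1-, 1-00-

YES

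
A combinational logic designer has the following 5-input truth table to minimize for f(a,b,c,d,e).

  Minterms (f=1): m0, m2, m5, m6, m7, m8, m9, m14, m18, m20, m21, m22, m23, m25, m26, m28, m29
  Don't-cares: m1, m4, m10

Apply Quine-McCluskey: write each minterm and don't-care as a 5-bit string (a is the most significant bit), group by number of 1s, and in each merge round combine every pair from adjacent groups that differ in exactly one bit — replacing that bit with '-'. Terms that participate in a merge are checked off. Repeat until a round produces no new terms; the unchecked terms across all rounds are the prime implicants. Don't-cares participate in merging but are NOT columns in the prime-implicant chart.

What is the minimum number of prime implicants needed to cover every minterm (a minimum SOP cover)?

size-2^0 implicants → 00000(✓)  00001(✓)  00010(✓)  00100(✓)  00101(✓)  00110(✓)  00111(✓)  01000(✓)  01001(✓)  01010(✓)  01110(✓)  10010(✓)  10100(✓)  10101(✓)  10110(✓)  10111(✓)  11001(✓)  11010(✓)  11100(✓)  11101(✓)
size-2^1 implicants → -0010(✓)  -0100(✓)  -0101(✓)  -0110(✓)  -0111(✓)  -1001  -1010(✓)  0-000(✓)  0-001(✓)  0-010(✓)  0-110(✓)  00-00(✓)  00-01(✓)  00-10(✓)  000-0(✓)  0000-(✓)  001-0(✓)  001-1(✓)  0010-(✓)  0011-(✓)  01-10(✓)  010-0(✓)  0100-(✓)  1-010(✓)  1-100(✓)  1-101(✓)  10-10(✓)  101-0(✓)  101-1(✓)  1010-(✓)  1011-(✓)  11-01  1110-(✓)
size-2^2 implicants → --010  -0-10  -01-0(✓)  -01-1(✓)  -010-(✓)  -011-(✓)  0--10  0-0-0  0-00-  00--0  00-0-  001--(✓)  1-10-  101--(✓)
size-2^3 implicants → -01--
Unchecked terms (primes): --010, -0-10, -01--, -1001, 0--10, 0-0-0, 0-00-, 00--0, 00-0-, 1-10-, 11-01
Minterm coverage:
  m0 ⊆ 0-0-0,0-00-,00--0,00-0-
  m2 ⊆ --010,-0-10,0--10,0-0-0,00--0
  m5 ⊆ -01--,00-0-
  m6 ⊆ -0-10,-01--,0--10,00--0
  m7 ⊆ -01-- [E]
  m8 ⊆ 0-0-0,0-00-
  m9 ⊆ -1001,0-00-
  m14 ⊆ 0--10 [E]
  m18 ⊆ --010,-0-10
  m20 ⊆ -01--,1-10-
  m21 ⊆ -01--,1-10-
  m22 ⊆ -0-10,-01--
  m23 ⊆ -01-- [E]
  m25 ⊆ -1001,11-01
  m26 ⊆ --010 [E]
  m28 ⊆ 1-10- [E]
  m29 ⊆ 1-10-,11-01
E = {--010, -01--, 0--10, 1-10-}
Petrick residual → -1001, 0-0-0
Cover = c'de' + b'c + bc'd'e + a'de' + a'c'e' + acd'  |cover|=6

6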